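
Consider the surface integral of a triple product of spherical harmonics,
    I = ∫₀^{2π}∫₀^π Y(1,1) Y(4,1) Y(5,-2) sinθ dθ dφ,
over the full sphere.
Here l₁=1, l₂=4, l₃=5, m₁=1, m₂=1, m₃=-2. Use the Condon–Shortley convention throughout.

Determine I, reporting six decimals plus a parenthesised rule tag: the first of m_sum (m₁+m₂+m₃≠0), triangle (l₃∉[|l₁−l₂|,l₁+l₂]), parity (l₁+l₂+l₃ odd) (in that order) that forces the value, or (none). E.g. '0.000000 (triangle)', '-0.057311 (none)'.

Checks pass: Σm=0; 10 even; l₃=5∈[3,5].
(2·1+1)(2·4+1)(2·5+1) = 297
Δ: 0! 2! 8! / 11! → 1/495
sum: t=0:+1/576 = 1/576
3j²(1 4 5; 0 0 0) = Δ·Π!·Σ² = 5/99  (sign -1)
sum: t=0:+1/1440 = 1/1440
3j²(1 4 5; 1 1 -2) = Δ·Π!·Σ² = 7/165  (sign -1)
combine: 4πI² = 297·5/99·7/165 = 7/11
take √, sign +1: I = 0.22503380
No selection rule forces the value: the integral is nonzero (none).

0.225034 (none)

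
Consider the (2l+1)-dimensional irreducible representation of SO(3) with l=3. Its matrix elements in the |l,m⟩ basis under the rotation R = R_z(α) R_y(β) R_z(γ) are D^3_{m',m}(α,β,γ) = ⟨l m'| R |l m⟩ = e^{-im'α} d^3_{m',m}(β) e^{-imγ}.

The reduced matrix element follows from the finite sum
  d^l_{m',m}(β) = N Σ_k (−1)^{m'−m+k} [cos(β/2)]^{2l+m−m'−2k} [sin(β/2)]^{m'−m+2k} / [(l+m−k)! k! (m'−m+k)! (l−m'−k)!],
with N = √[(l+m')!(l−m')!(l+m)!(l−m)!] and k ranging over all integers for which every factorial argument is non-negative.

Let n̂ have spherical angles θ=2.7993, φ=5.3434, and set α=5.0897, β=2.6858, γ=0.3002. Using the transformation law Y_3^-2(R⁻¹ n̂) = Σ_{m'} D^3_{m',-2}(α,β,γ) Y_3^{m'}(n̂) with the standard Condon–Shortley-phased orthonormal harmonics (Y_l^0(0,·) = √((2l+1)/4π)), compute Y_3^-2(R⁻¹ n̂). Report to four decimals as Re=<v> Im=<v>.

Re=0.0185 Im=-0.0127

Need the full column D^3_{m',-2} for m'=−3..3 at α=5.0897, β=2.6858, γ=0.3002.
cos(β/2)=0.225929, sin(β/2)=0.974144
d^3_{-3,-2}: single k=1 term ⇒ +0.001405;  D = -0.001386-0.000226i
d^3_{-2,-2}: k∈[0..1] ⇒ +0.000133 -0.012362 = -0.012229;  D = +0.002618+0.011946i
d^3_{-1,-2}: k∈[0..1] ⇒ -0.001813 +0.067424 = +0.065611;  D = +0.054406-0.036671i
d^3_{0,-2}: k∈[0..1] ⇒ +0.013542 -0.251765 = -0.238223;  D = -0.196560-0.134589i
d^3_{1,-2}: k∈[0..1] ⇒ -0.067424 +0.626739 = +0.559315;  D = -0.123745+0.545455i
d^3_{2,-2}: k∈[0..1] ⇒ +0.229829 -0.854552 = -0.624723;  D = +0.617308-0.095965i
d^3_{3,-2}: single k=0 term ⇒ -0.485470;  D = +0.246063+0.418490i
Y_3^{m'}(θ=2.7993,φ=5.3434) and Σ D·Y over m':
  (-0.0014-0.0002i)·(-0.0150+0.0050i)  (+0.0026+0.0119i)·(+0.0330-0.1033i)  (+0.0544-0.0367i)·(+0.2199+0.3010i)  (-0.1966-0.1346i)·(-0.5050+0.0000i)  (-0.1237+0.5455i)·(-0.2199+0.3010i)  (+0.6173-0.0960i)·(+0.0330+0.1033i)  (+0.2461+0.4185i)·(+0.0150+0.0050i)
Y_3^-2(R⁻¹ n̂) = +0.018501-0.012694i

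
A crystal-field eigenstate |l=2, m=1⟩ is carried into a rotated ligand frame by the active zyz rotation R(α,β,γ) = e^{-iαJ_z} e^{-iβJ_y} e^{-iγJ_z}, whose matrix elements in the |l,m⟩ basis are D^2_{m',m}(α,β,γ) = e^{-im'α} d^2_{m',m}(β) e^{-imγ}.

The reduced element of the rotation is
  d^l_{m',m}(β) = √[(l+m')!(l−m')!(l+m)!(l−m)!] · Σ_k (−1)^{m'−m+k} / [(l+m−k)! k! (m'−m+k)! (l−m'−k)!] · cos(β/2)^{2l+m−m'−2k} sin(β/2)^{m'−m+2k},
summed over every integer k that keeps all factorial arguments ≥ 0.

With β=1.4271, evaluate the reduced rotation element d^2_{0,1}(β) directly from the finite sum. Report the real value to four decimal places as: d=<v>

d=0.1736

d^2_{0,1}(β=1.4271) via the finite sum:
c=cos(1.427100/2)=0.756043, s=sin(1.427100/2)=0.654522; N=√[2·2·6·1]=4.898979
Admissible k: 1..2 (factorial args all ≥0)
  k=1: (−1)^0·4.8990/(2)·0.7560^3·0.6545^1 = +0.692850
  k=2: (−1)^1·4.8990/(2)·0.7560^1·0.6545^3 = -0.519272
d^2_{0,1}(1.4271) = +0.692850 -0.519272 = +0.173579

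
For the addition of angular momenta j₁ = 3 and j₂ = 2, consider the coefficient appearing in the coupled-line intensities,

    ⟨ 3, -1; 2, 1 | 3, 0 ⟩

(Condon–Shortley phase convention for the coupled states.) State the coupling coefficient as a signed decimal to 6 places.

+0.182574

j₁+j₂−J=2  J+j₁−j₂=4  J−j₁+j₂=2  j₁+j₂+J+1=9
(j₁±m₁, j₂±m₂, J±M) = (2,4,3,1,3,3)
P² = 96/5
sum k=1..2:
  [1] −1/12 = -1/12
  [2] +1/8 = 1/8
S = 1/24
C² = P²·S² = 1/30 ; C = +0.182574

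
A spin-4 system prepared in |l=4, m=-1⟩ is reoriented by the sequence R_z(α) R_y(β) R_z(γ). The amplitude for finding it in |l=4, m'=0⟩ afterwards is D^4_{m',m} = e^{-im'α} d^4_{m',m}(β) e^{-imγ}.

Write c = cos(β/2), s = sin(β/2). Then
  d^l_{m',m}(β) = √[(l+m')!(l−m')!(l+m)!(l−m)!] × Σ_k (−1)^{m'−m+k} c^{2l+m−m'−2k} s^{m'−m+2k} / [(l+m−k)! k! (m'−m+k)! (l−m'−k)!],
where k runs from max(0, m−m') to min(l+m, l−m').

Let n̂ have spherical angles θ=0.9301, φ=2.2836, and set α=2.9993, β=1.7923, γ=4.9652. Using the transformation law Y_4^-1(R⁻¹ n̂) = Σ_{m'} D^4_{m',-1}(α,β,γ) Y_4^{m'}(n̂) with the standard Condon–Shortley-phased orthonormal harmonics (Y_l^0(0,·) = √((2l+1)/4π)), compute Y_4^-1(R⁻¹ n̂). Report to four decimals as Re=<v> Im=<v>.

Re=-0.1094 Im=-0.2733

Need the full column D^4_{m',-1} for m'=−4..4 at α=2.9993, β=1.7923, γ=4.9652.
cos(β/2)=0.624621, sin(β/2)=0.780928
d^4_{-4,-1}: single k=3 term ⇒ +0.338852;  D = -0.105420-0.322036i
d^4_{-3,-1}: k∈[2..3] ⇒ +0.287470 -0.748910 = -0.461440;  D = -0.079916-0.454467i
d^4_{-2,-1}: k∈[1..3] ⇒ +0.122903 -0.960556 +1.000967 = +0.163315;  D = -0.005188-0.163232i
d^4_{-1,-1}: k∈[0..3] ⇒ +0.023170 -0.543267 +1.698368 -0.884910 = +0.293362;  D = -0.032356+0.291572i
d^4_{0,-1}: k∈[0..3] ⇒ -0.129552 +1.215018 -1.899202 +0.494776 = -0.318960;  D = -0.079780+0.308821i
d^4_{1,-1}: k∈[0..3] ⇒ +0.362178 -1.698368 +1.327365 -0.138321 = -0.147146;  D = +0.056637-0.135809i
d^4_{2,-1}: k∈[0..2] ⇒ -0.640370 +1.501451 -0.469385 = +0.391695;  D = +0.200509-0.336483i
d^4_{3,-1}: k∈[0..1] ⇒ +0.748910 -0.702375 = +0.046534;  D = -0.029249+0.036193i
d^4_{4,-1}: single k=0 term ⇒ -0.529662;  D = -0.387975+0.360579i
Y_4^{m'}(θ=0.9301,φ=2.2836) and Σ D·Y over m':
  (-0.1054-0.3220i)·(-0.1751-0.0523i)  (-0.0799-0.4545i)·(+0.3250-0.2072i)  (-0.0052-0.1632i)·(-0.0467+0.3193i)  (-0.0324+0.2916i)·(+0.0740+0.0856i)  (-0.0798+0.3088i)·(-0.3439+0.0000i)  (+0.0566-0.1358i)·(-0.0740+0.0856i)  (+0.2005-0.3365i)·(-0.0467-0.3193i)  (-0.0292+0.0362i)·(-0.3250-0.2072i)  (-0.3880+0.3606i)·(-0.1751+0.0523i)
Y_4^-1(R⁻¹ n̂) = -0.109389-0.273269i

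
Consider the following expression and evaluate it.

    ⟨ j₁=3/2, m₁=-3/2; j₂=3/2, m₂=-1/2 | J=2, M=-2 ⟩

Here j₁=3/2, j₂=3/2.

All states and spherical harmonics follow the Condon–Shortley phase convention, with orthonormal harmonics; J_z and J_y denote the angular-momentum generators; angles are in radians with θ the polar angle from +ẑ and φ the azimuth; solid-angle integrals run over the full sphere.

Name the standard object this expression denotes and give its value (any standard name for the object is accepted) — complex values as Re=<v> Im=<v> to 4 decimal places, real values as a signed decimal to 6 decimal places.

Clebsch–Gordan coefficient, −√(1/2) ≈ -0.707107

This is a Clebsch–Gordan (vector-coupling) coefficient.
√[5·1!2!2!/6! · 0!3!1!2!0!4!] = √(8)
  +(−1)^1/∏(1,0,2,0,0,2)! = -1/4  (running -1/4)
⟨..|..⟩ = √(8)·(-1/4) = -0.707107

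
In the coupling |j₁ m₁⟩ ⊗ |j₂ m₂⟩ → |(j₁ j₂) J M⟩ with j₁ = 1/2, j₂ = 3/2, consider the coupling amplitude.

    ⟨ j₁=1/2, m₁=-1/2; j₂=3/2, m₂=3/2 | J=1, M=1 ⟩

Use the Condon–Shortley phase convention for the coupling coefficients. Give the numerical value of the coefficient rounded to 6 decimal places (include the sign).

-0.866025  (= −√(3/4))

j₁+j₂−J=1  J+j₁−j₂=0  J−j₁+j₂=2  j₁+j₂+J+1=4
(j₁±m₁, j₂±m₂, J±M) = (0,1,3,0,2,0)
P² = 3
sum k=1..1:
  [1] −1/2 = -1/2
S = -1/2
C² = P²·S² = 3/4 ; C = -0.866025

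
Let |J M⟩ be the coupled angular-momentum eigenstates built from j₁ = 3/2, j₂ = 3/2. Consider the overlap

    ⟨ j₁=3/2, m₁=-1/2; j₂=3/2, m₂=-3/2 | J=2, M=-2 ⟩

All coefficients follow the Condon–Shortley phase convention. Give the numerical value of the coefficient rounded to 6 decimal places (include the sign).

triangle: 1!·2!·2!/6! = 4/720
(j±m)!: 1!·2!·0!·3!·0!·4! = 288
prefactor² = (2J+1)·Δ·N² = 8
  k=0: +1/(0!·1!·2!·0!·0!·2!) = 1/4
Σ = 1/4  ⇒  CG² = 8·(1/4)² = 1/2
CG = +√(1/2) = +0.707107

+√(1/2) = +0.707107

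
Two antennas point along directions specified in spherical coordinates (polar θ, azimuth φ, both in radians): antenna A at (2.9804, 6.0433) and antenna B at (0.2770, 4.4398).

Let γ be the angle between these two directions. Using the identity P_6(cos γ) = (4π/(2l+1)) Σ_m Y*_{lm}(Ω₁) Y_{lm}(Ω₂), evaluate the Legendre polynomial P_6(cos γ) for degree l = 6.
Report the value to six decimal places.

0.197643

Addition theorem: P_6(cos γ) = (4π/13) Σ_m Y*_{lm}(Ω₁) Y_{lm}(Ω₂), m = −6…6:
  m=-6: (0.00000 - 0.00001j) × (0.00001 - 0.00020j) = -0.00000 - 0.00000j  (running Σ = -0.00000 - 0.00000j)
  m=-5: (-0.00006 + 0.00016j) × (-0.00241 + 0.00051j) = 0.00000 - 0.00000j  (running Σ = 0.00000 - 0.00000j)
  m=-4: (0.00132 - 0.00188j) × (0.00846 + 0.01624j) = 0.00004 + 0.00001j  (running Σ = 0.00004 + 0.00001j)
  m=-3: (-0.01543 + 0.01352j) × (0.06711 - 0.06290j) = -0.00018 + 0.00188j  (running Σ = -0.00014 + 0.00188j)
  m=-2: (0.11004 - 0.05726j) × (-0.26231 - 0.15909j) = -0.03797 - 0.00249j  (running Σ = -0.03812 - 0.00060j)
  m=-1: (-0.44976 + 0.11001j) × (-0.16024 + 0.57321j) = 0.00901 - 0.27543j  (running Σ = -0.02910 - 0.27604j)
  m=0: (0.75771 + 0.00000j) × (0.34667 + 0.00000j) = 0.26267 + 0.00000j  (running Σ = 0.23357 - 0.27604j)
  m=1: (0.44976 + 0.11001j) × (0.16024 + 0.57321j) = 0.00901 + 0.27543j  (running Σ = 0.24258 - 0.00060j)
  m=2: (0.11004 + 0.05726j) × (-0.26231 + 0.15909j) = -0.03797 + 0.00249j  (running Σ = 0.20461 + 0.00188j)
  m=3: (0.01543 + 0.01352j) × (-0.06711 - 0.06290j) = -0.00018 - 0.00188j  (running Σ = 0.20442 + 0.00001j)
  m=4: (0.00132 + 0.00188j) × (0.00846 - 0.01624j) = 0.00004 - 0.00001j  (running Σ = 0.20446 - 0.00000j)
  m=5: (0.00006 + 0.00016j) × (0.00241 + 0.00051j) = 0.00000 + 0.00000j  (running Σ = 0.20446 - 0.00000j)
  m=6: (0.00000 + 0.00001j) × (0.00001 + 0.00020j) = -0.00000 + 0.00000j  (running Σ = 0.20446 + 0.00000j)
Total Σ_m = 0.20446 + 0.00000j. Multiply by 0.966644: 0.19764 + 0.00000j. P_6(cos γ) = 0.197643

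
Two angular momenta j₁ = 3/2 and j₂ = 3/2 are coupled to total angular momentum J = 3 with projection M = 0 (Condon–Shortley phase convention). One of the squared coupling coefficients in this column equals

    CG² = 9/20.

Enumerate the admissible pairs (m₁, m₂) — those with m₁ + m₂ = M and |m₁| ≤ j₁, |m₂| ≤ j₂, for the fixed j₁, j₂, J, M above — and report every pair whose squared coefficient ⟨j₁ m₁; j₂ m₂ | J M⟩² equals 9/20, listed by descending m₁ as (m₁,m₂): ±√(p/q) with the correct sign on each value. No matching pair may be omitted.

Admissible pairs with m₁+m₂ = M = 0: (-3/2,3/2), (-1/2,1/2), (1/2,-1/2), (3/2,-3/2)
  (m₁,m₂)=(3/2,-3/2): CG² = 1/20, CG = +√(1/20)
  (m₁,m₂)=(1/2,-1/2): CG² = 9/20, CG = +√(9/20)   ← matches the target
  (m₁,m₂)=(-1/2,1/2): CG² = 9/20, CG = +√(9/20)   ← matches the target
  (m₁,m₂)=(-3/2,3/2): CG² = 1/20, CG = +√(1/20)
Pairs with CG² = 9/20: (1/2,-1/2): +√(9/20); (-1/2,1/2): +√(9/20)

(1/2,-1/2): +√(9/20); (-1/2,1/2): +√(9/20)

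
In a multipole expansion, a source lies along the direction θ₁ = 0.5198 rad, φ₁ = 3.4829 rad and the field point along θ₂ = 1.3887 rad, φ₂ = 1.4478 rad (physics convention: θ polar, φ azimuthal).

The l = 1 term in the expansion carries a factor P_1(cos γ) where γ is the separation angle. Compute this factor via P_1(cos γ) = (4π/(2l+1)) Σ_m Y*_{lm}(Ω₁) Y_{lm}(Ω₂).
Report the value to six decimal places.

Addition theorem: P_1(cos γ) = (4π/3) Σ_m Y*_{lm}(Ω₁) Y_{lm}(Ω₂), m = −1…1:
  term(m=-1) = -0.026111+0.052137i   from Y*(Ω₁)=-0.161710-0.057441i, Y(Ω₂)=+0.041687-0.337215i
  term(m=+0) = +0.037522+0.000000i   from Y*(Ω₁)=+0.424067-0.000000i, Y(Ω₂)=+0.088482+0.000000i
  term(m=+1) = -0.026111-0.052137i   from Y*(Ω₁)=+0.161710-0.057441i, Y(Ω₂)=-0.041687-0.337215i
Accumulated sum -0.014700+0.000000i; after 4π/(2l+1) scaling, -0.061575+0.000000i ⇒ P_1 = -0.061575

-0.061575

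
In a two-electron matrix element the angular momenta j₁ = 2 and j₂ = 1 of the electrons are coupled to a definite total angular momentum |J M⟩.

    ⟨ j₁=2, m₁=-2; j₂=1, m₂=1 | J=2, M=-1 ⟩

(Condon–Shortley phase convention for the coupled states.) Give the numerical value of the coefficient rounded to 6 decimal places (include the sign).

j₁+j₂−J=1  J+j₁−j₂=3  J−j₁+j₂=1  j₁+j₂+J+1=6
(j₁±m₁, j₂±m₂, J±M) = (0,4,2,0,1,3)
P² = 12
sum k=1..1:
  [1] −1/6 = -1/6
S = -1/6
C² = P²·S² = 1/3 ; C = -0.577350

-0.577350  (= −√(1/3))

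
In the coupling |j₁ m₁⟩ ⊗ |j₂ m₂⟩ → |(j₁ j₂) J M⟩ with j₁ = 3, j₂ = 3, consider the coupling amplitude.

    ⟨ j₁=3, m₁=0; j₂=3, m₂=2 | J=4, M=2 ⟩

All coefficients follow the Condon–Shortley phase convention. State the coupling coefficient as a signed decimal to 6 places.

triangle: 2!·4!·4!/11! = 1152/39916800
(j±m)!: 3!·3!·5!·1!·6!·2! = 6220800
prefactor² = (2J+1)·Δ·N² = 124416/77
  k=1: −1/(1!·1!·2!·4!·2!·0!) = -1/96
  k=2: +1/(2!·0!·1!·3!·3!·1!) = 1/72
Σ = 1/288  ⇒  CG² = 124416/77·(1/288)² = 3/154
CG = +√(3/154) = +0.139573

+0.139573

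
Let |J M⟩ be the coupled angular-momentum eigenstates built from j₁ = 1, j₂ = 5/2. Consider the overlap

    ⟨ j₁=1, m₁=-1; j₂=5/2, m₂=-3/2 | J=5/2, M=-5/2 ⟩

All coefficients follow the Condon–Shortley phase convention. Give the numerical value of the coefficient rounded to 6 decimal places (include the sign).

−√(2/7) = -0.534522

j₁+j₂−J=1  J+j₁−j₂=1  J−j₁+j₂=4  j₁+j₂+J+1=7
(j₁±m₁, j₂±m₂, J±M) = (0,2,1,4,0,5)
P² = 1152/7
sum k=1..1:
  [1] −1/24 = -1/24
S = -1/24
C² = P²·S² = 2/7 ; C = -0.534522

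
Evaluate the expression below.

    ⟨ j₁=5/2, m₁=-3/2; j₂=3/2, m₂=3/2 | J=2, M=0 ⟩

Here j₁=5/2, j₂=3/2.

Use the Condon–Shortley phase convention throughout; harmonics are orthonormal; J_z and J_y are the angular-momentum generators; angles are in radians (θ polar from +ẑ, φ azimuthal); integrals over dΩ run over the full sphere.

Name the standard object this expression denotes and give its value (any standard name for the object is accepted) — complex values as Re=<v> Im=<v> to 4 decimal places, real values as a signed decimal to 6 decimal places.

This is a Clebsch–Gordan (vector-coupling) coefficient.
triangle: 2!*3!*1!/7! = 12/5040
(j±m)!: 1!*4!*3!*0!*2!*2! = 576
prefactor² = (2J+1)*Δ*N² = 48/7
  k=2: +1/(2!*0!*2!*1!*1!*0!) = 1/4
Σ = 1/4  ⇒  CG² = 48/7*(1/4)² = 3/7
CG = +√(3/7) = +0.654654

Clebsch–Gordan coefficient, +√(3/7) ≈ +0.654654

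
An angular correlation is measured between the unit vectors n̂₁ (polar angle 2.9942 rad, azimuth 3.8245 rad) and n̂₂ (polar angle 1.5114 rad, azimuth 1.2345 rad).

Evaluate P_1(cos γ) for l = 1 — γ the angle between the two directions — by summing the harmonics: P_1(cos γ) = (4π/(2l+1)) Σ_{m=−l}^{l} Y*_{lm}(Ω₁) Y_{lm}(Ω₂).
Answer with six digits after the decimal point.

-0.183576

Addition theorem: P_1(cos γ) = (4π/3) Σ_m Y*_{lm}(Ω₁) Y_{lm}(Ω₂), m = −1…1:
  m=-1: Y*=(-0.039360, -0.032019)  Y=(0.113810, -0.325566)  product (-0.014904, 0.009170)
  m=+0: Y*=(-0.483305, -0.000000)  Y=(0.029004, 0.000000)  product (-0.014018, -0.000000)
  m=+1: Y*=(0.039360, -0.032019)  Y=(-0.113810, -0.325566)  product (-0.014904, -0.009170)
Σ over m = (-0.043826, 0.000000); ×(4π/3) → (-0.183576, 0.000000). Real part: -0.183576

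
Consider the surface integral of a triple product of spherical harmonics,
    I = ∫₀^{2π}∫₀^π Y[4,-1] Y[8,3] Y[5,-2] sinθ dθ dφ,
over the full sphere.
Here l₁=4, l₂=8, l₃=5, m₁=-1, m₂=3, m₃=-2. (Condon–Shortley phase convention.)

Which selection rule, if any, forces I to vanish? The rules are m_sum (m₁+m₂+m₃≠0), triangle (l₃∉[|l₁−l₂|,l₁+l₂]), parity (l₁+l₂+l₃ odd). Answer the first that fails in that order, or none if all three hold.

Σmᵢ = 0  ✓
l₃∈[|l₁−l₂|,l₁+l₂]=[4,12], have l₃=5  ✓
Σlᵢ = 17 ⇒ odd  ✗

parity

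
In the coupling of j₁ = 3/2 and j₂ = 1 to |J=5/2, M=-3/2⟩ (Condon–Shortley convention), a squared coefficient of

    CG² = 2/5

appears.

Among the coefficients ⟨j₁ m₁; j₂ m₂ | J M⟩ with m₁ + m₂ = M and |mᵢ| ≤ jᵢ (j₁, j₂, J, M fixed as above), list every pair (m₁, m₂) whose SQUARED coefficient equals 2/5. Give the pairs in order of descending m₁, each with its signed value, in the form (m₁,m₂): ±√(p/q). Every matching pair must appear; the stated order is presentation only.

(-3/2,0): +√(2/5)

Admissible pairs with m₁+m₂ = M = -3/2: (-3/2,0), (-1/2,-1)
  (m₁,m₂)=(-1/2,-1): CG² = 3/5, CG = +√(3/5)
  (m₁,m₂)=(-3/2,0): CG² = 2/5, CG = +√(2/5)   ← matches the target
Pairs with CG² = 2/5: (-3/2,0): +√(2/5)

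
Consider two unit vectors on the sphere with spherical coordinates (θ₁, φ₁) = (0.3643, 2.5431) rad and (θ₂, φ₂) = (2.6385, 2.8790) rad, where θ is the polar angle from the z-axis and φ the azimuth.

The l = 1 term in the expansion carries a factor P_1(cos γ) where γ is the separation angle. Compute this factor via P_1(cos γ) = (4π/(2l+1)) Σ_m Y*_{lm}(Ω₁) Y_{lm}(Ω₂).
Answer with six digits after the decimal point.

Addition theorem: P_1(cos γ) = (4π/3) Σ_m Y*_{lm}(Ω₁) Y_{lm}(Ω₂), m = −1…1:
  [-1]  conj(Y_{1,-1})(Ω₁) = (-0.101702, 0.069353) ; Y_{1,-1}(Ω₂) = (-0.160865, -0.043241) ; Δ = (0.019359, -0.006759)
  [+0]  conj(Y_{1,0})(Ω₁) = (0.456537, -0.000000) ; Y_{1,0}(Ω₂) = (-0.428063, 0.000000) ; Δ = (-0.195426, 0.000000)
  [+1]  conj(Y_{1,1})(Ω₁) = (0.101702, 0.069353) ; Y_{1,1}(Ω₂) = (0.160865, -0.043241) ; Δ = (0.019359, 0.006759)
Total Σ_m = (-0.156708, 0.000000). Multiply by 4.188790: (-0.656417, 0.000000). P_1(cos γ) = -0.656417

-0.656417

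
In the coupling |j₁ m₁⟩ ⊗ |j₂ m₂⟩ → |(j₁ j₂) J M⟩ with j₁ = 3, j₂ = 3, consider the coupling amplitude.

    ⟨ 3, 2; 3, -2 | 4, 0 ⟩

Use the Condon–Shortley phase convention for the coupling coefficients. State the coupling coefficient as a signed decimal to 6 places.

√[9·2!4!4!/11! · 5!1!1!5!4!4!] = √(165888/77)
  +(−1)^0/∏(0,2,1,1,3,3)! = 1/72  (running 1/72)
  +(−1)^1/∏(1,1,0,0,4,4)! = -1/576  (running 7/576)
⟨..|..⟩ = √(165888/77)·(7/576) = +0.564076

+√(7/22) ≈ +0.564076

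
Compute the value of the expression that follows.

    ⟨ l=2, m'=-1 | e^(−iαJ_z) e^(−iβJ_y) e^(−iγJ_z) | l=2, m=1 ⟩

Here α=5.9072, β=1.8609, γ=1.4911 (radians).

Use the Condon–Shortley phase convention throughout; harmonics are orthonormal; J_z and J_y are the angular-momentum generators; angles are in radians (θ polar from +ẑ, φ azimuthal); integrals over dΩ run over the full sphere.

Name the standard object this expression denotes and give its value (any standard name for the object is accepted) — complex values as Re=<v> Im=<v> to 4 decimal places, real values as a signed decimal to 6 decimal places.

Wigner D-matrix element, Re=-0.0803 Im=-0.2632

This is a Wigner D-matrix element — the rotation-matrix element ⟨l m'| R(α,β,γ) |l m⟩ in the angular-momentum basis.
Split into d^2_{-1,1}(β=1.8609) × two z-phases.
With c≡cos(β/2)=0.597473 and s≡sin(β/2)=0.801889, N=[1·6·6·1]^{1/2}=6.000000
The bounds max(0,m−m')=2 and min(l+m,l−m')=3 give 2 terms
  k=2: (−1)^0·6.0000/(2)·0.5975^2·0.8019^2 = +0.688631
  k=3: (−1)^1·6.0000/(6)·0.5975^0·0.8019^4 = -0.413482
d^2_{-1,1}(1.8609) = +0.688631 -0.413482 = +0.275149
Attach z-rotation phases: D = e^{-i(-1)(5.9072)}·(+0.275149)·e^{-i(1)(1.4911)} = -0.080336-0.263160i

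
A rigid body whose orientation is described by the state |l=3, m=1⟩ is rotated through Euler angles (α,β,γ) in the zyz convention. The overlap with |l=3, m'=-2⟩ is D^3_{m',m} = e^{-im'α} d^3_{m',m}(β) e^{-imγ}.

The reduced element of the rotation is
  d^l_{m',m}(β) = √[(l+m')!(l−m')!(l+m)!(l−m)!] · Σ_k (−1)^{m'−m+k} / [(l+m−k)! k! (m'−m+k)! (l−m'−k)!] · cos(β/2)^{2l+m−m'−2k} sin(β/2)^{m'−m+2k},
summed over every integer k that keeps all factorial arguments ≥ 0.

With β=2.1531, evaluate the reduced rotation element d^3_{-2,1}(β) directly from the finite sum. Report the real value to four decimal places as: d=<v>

d=-0.3325

d^3_{-2,1}(β=2.1531) via the finite sum:
c=cos(2.153100/2)=0.474368, s=sin(2.153100/2)=0.880326; N=√[1·120·24·2]=75.894664
Admissible k: 3..4 (factorial args all ≥0)
  k=3: (−1)^0·75.8947/(12)·0.4744^3·0.8803^3 = +0.460583
  k=4: (−1)^1·75.8947/(24)·0.4744^1·0.8803^5 = -0.793112
d^3_{-2,1}(2.1531) = +0.460583 -0.793112 = -0.332529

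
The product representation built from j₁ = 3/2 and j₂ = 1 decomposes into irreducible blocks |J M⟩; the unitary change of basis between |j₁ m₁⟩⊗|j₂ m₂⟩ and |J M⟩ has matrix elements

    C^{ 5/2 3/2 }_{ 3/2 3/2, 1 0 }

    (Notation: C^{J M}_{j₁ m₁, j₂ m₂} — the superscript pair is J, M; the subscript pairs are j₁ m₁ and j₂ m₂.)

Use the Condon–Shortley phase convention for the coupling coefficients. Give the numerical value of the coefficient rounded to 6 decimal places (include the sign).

+0.632456

triangle: 0!*3!*2!/6! = 12/720
(j±m)!: 3!*0!*1!*1!*4!*1! = 144
prefactor² = (2J+1)*Δ*N² = 72/5
  k=0: +1/(0!*0!*0!*1!*3!*1!) = 1/6
Σ = 1/6  ⇒  CG² = 72/5*(1/6)² = 2/5
CG = +√(2/5) = +0.632456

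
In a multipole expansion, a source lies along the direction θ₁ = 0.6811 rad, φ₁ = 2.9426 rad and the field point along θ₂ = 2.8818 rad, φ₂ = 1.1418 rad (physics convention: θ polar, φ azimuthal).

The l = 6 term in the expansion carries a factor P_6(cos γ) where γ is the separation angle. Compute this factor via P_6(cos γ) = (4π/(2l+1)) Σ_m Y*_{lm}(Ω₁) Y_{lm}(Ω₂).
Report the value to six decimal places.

-0.371302

Term-by-term m-sum for l=6 (normalisation 4π/13 = 0.966644):
  m=-6: Y*=(0.011077, -0.027991)  Y=(0.000117, -0.000075)  product (-0.000001, -0.000004)
  m=-5: Y*=(-0.070062, 0.107915)  Y=(-0.001519, -0.000983)  product (0.000212, -0.000095)
  m=-4: Y*=(0.221227, -0.225955)  Y=(-0.002085, 0.014256)  product (0.002760, 0.003625)
  m=-3: Y*=(-0.380184, 0.258415)  Y=(0.074518, -0.021735)  product (-0.022714, 0.027520)
  m=-2: Y*=(0.256747, -0.107942)  Y=(-0.182378, -0.210984)  product (-0.069599, -0.034483)
  m=-1: Y*=(0.214449, -0.043246)  Y=(-0.245394, 0.536490)  product (-0.029423, 0.125662)
  m=+0: Y*=(-0.355102, -0.000000)  Y=(0.412798, 0.000000)  product (-0.146585, -0.000000)
  m=+1: Y*=(-0.214449, -0.043246)  Y=(0.245394, 0.536490)  product (-0.029423, -0.125662)
  m=+2: Y*=(0.256747, 0.107942)  Y=(-0.182378, 0.210984)  product (-0.069599, 0.034483)
  m=+3: Y*=(0.380184, 0.258415)  Y=(-0.074518, -0.021735)  product (-0.022714, -0.027520)
  m=+4: Y*=(0.221227, 0.225955)  Y=(-0.002085, -0.014256)  product (0.002760, -0.003625)
  m=+5: Y*=(0.070062, 0.107915)  Y=(0.001519, -0.000983)  product (0.000212, 0.000095)
  m=+6: Y*=(0.011077, 0.027991)  Y=(0.000117, 0.000075)  product (-0.000001, 0.000004)
Total Σ_m = (-0.384114, 0.000000). Multiply by 0.966644: (-0.371302, 0.000000). P_6(cos γ) = -0.371302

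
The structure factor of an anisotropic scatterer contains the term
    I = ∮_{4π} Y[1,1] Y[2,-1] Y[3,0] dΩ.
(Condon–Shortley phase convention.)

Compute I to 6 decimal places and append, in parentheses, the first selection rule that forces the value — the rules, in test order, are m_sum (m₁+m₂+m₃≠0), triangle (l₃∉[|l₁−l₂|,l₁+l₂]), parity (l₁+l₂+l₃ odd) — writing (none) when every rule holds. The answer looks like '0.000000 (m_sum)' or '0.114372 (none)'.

m-sum 0 ✓  L=6 even ✓  1≤3≤3 ✓
Π(2lᵢ+1) = 3×5×7 = 105
triangle coeff Δ(1,2,3) = 1/105
Σ_t [0,0]: t=0:+1/4 = 1/4
(3j)²=3/35 [(1 2 3; 0 0 0)], sign=-1
Σ_t [0,0]: t=0:+1/12 = 1/12
(3j)²=1/35 [(1 2 3; 1 -1 0)], sign=-1
⇒ 4πI² = 9/35
I = (+1)√(9/35/(4π)) = 0.14304817
No selection rule forces the value: the integral is nonzero (none).

0.143048 (none)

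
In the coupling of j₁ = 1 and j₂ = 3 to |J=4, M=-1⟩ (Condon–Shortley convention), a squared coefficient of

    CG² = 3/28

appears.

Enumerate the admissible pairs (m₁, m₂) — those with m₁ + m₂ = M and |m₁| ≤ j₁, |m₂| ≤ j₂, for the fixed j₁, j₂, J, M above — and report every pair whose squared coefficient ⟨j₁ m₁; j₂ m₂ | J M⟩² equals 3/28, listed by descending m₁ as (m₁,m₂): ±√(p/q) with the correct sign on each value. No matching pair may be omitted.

Admissible pairs with m₁+m₂ = M = -1: (-1,0), (0,-1), (1,-2)
  (m₁,m₂)=(1,-2): CG² = 3/28, CG = +√(3/28)   ← matches the target
  (m₁,m₂)=(0,-1): CG² = 15/28, CG = +√(15/28)
  (m₁,m₂)=(-1,0): CG² = 5/14, CG = +√(5/14)
Pairs with CG² = 3/28: (1,-2): +√(3/28)

(1,-2): +√(3/28)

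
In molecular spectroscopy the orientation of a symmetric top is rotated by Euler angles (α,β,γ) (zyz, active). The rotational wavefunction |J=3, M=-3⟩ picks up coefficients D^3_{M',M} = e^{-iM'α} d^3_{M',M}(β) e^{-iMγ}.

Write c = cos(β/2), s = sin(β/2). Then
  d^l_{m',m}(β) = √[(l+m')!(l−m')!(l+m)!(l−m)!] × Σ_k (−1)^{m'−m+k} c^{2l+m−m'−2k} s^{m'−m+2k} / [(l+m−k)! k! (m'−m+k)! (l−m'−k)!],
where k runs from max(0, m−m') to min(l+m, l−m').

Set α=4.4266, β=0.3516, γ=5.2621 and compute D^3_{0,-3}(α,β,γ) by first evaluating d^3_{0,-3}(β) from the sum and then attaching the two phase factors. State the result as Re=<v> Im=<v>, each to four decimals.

D^3_{0,-3}(4.4266,0.3516,5.2621) = e^{-i·0·4.4266}·d^3_{0,-3}(0.3516)·e^{-i·-3·5.2621}. Compute d first:
c=cos(0.351600/2)=0.984587, s=sin(0.351600/2)=0.174896; N=√[6·6·1·720]=160.996894
k: max(0,(-3)−(0))=0 … min(3+(-3),3−(0))=0
  k=0: (−1)^3·160.9969/(36)·0.9846^3·0.1749^3 = -0.022836
d^3_{0,-3}(0.3516) = -0.022836
Phases: e^{-i·(0)·4.4266}=+1.000000+0.000000i, e^{-i·(-3)·5.2621}=-0.996933-0.078257i ⇒ D=+0.022766+0.001787i

Re=0.0228 Im=0.0018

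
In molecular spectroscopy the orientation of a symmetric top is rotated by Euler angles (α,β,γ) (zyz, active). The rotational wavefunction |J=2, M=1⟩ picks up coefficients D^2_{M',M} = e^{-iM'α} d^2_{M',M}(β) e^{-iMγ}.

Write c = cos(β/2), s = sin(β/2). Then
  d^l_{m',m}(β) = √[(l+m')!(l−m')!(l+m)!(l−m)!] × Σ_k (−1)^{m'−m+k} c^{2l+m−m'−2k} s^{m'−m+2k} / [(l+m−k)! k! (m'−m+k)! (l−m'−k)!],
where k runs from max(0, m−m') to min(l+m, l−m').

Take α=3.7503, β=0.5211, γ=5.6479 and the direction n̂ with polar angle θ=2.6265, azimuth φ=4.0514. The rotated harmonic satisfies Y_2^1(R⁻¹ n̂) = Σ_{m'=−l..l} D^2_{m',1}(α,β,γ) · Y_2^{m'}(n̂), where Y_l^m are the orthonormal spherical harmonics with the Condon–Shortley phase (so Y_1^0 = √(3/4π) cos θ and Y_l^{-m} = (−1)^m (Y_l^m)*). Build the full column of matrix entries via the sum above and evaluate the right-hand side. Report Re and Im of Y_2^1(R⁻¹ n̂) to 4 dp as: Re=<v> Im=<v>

Need the full column D^2_{m',1} for m'=−2..2 at α=3.7503, β=0.5211, γ=5.6479.
cos(β/2)=0.966248, sin(β/2)=0.257612
d^2_{-2,1}: single k=3 term ⇒ +0.033038;  D = -0.009191+0.031734i
d^2_{-1,1}: k∈[2..3] ⇒ +0.185879 -0.004404 = +0.181475;  D = -0.058257-0.171870i
d^2_{0,1}: k∈[1..2] ⇒ +0.569257 -0.040463 = +0.528793;  D = +0.425627+0.313790i
d^2_{1,1}: k∈[0..1] ⇒ +0.871676 -0.185879 = +0.685797;  D = -0.685555-0.018225i
d^2_{2,1}: single k=0 term ⇒ -0.464796;  D = -0.388241+0.255547i
Y_2^{m'}(θ=2.6265,φ=4.0514) and Σ D·Y over m':
  (-0.0092+0.0317i)·(-0.0231-0.0909i)  (-0.0583-0.1719i)·(+0.2033-0.2614i)  (+0.4256+0.3138i)·(+0.4012+0.0000i)  (-0.6856-0.0182i)·(-0.2033-0.2614i)  (-0.3882+0.2555i)·(-0.0231+0.0909i)
Y_2^1(R⁻¹ n̂) = +0.237434+0.248037i

Re=0.2374 Im=0.2480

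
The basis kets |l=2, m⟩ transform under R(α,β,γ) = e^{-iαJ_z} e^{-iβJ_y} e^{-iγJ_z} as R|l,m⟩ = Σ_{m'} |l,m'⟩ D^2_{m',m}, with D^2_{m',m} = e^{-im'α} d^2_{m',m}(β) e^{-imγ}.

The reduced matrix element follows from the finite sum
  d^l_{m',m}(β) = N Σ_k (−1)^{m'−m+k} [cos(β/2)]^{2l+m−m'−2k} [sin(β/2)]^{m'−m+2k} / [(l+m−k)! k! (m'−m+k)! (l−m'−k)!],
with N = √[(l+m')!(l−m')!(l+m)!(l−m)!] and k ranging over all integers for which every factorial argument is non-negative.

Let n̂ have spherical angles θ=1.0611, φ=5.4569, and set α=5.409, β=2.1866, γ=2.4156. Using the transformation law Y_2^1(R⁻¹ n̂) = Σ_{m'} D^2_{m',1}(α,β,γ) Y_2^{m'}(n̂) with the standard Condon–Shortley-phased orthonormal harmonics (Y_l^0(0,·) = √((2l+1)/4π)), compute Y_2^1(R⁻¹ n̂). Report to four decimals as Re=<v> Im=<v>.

Need the full column D^2_{m',1} for m'=−2..2 at α=5.4090, β=2.1866, γ=2.4156.
cos(β/2)=0.459557, sin(β/2)=0.888148
d^2_{-2,1}: single k=3 term ⇒ +0.643911;  D = -0.335695+0.549482i
d^2_{-1,1}: k∈[2..3] ⇒ +0.499771 -0.622217 = -0.122446;  D = +0.121104-0.018079i
d^2_{0,1}: k∈[1..2] ⇒ +0.211144 -0.788627 = -0.577482;  D = +0.431865+0.383378i
d^2_{1,1}: k∈[0..1] ⇒ +0.044602 -0.499771 = -0.455169;  D = -0.013372+0.454972i
d^2_{2,1}: single k=0 term ⇒ -0.172399;  D = -0.135426+0.106682i
Y_2^{m'}(θ=1.0611,φ=5.4569) and Σ D·Y over m':
  (-0.3357+0.5495i)·(-0.0240+0.2933i)  (+0.1211-0.0181i)·(+0.2230+0.2420i)  (+0.4319+0.3834i)·(-0.0901+0.0000i)  (-0.0134+0.4550i)·(-0.2230+0.2420i)  (-0.1354+0.1067i)·(-0.0240-0.2933i)
Y_2^1(R⁻¹ n̂) = -0.233227-0.188480i

Re=-0.2332 Im=-0.1885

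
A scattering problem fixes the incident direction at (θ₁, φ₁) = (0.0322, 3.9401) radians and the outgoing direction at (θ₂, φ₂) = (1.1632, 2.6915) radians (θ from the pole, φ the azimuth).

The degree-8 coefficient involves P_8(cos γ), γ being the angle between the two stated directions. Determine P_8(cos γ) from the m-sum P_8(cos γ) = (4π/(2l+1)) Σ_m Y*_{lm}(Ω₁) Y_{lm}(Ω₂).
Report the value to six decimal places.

Addition theorem: P_8(cos γ) = (4π/17) Σ_m Y*_{lm}(Ω₁) Y_{lm}(Ω₂), m = −8…8:
  m=-8: (+0.000000+0.000000i) × (-0.233193-0.115288i) = -0.000000-0.000000i  (running Σ = -0.000000-0.000000i)
  m=-7: (-0.000000+0.000000i) × (+0.449263+0.004069i) = -0.000000+0.000000i  (running Σ = -0.000000+0.000000i)
  m=-6: (+0.000000-0.000000i) × (-0.276599+0.130568i) = +0.000000+0.000000i  (running Σ = +0.000000+0.000000i)
  m=-5: (+0.000000+0.000000i) × (-0.084960+0.105135i) = -0.000000+0.000000i  (running Σ = -0.000000+0.000000i)
  m=-4: (-0.000014-0.000001i) × (+0.080973-0.346489i) = -0.000001+0.000005i  (running Σ = -0.000001+0.000005i)
  m=-3: (+0.000341-0.000315i) × (+0.007183+0.032042i) = +0.000013+0.000009i  (running Σ = +0.000011+0.000014i)
  m=-2: (-0.000279+0.010634i) × (+0.204334+0.257591i) = -0.002796+0.002101i  (running Σ = -0.002785+0.002115i)
  m=-1: (-0.109852-0.112770i) × (-0.089822-0.043399i) = +0.004973+0.014897i  (running Σ = +0.002188+0.017011i)
  m=0: (+1.141500-0.000000i) × (-0.314043+0.000000i) = -0.358480+0.000000i  (running Σ = -0.356292+0.017011i)
  m=1: (+0.109852-0.112770i) × (+0.089822-0.043399i) = +0.004973-0.014897i  (running Σ = -0.351319+0.002115i)
  m=2: (-0.000279-0.010634i) × (+0.204334-0.257591i) = -0.002796-0.002101i  (running Σ = -0.354115+0.000014i)
  m=3: (-0.000341-0.000315i) × (-0.007183+0.032042i) = +0.000013-0.000009i  (running Σ = -0.354103+0.000005i)
  m=4: (-0.000014+0.000001i) × (+0.080973+0.346489i) = -0.000001-0.000005i  (running Σ = -0.354104+0.000000i)
  m=5: (-0.000000+0.000000i) × (+0.084960+0.105135i) = -0.000000-0.000000i  (running Σ = -0.354104+0.000000i)
  m=6: (+0.000000+0.000000i) × (-0.276599-0.130568i) = +0.000000-0.000000i  (running Σ = -0.354104+0.000000i)
  m=7: (+0.000000+0.000000i) × (-0.449263+0.004069i) = -0.000000-0.000000i  (running Σ = -0.354104-0.000000i)
  m=8: (+0.000000-0.000000i) × (-0.233193+0.115288i) = -0.000000+0.000000i  (running Σ = -0.354104+0.000000i)
Accumulated sum -0.354104+0.000000i; after 4π/(2l+1) scaling, -0.261753+0.000000i ⇒ P_8 = -0.261753

-0.261753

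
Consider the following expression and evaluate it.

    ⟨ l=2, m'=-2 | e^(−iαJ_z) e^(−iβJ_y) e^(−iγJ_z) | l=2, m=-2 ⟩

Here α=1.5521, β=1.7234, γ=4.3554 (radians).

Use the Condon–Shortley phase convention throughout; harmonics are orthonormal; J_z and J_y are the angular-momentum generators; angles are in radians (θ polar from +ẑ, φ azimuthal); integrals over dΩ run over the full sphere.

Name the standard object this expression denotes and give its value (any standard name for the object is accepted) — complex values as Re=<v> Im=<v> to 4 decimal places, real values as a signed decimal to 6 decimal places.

Wigner D-matrix element, Re=0.1314 Im=-0.1227

This is a Wigner D-matrix element — the rotation-matrix element ⟨l m'| R(α,β,γ) |l m⟩ in the angular-momentum basis.
D^2_{-2,-2}(1.5521,1.7234,4.3554) = e^{-i·-2·1.5521}·d^2_{-2,-2}(1.7234)·e^{-i·-2·4.3554}. Compute d first:
With c≡cos(β/2)=0.651148 and s≡sin(β/2)=0.758951, N=[1·24·1·24]^{1/2}=24.000000
Admissible k: 0..0 (factorial args all ≥0)
  k=0: (−1)^0·24.0000/(24)·0.6511^4·0.7590^0 = +0.179771
d^2_{-2,-2}(1.7234) = +0.179771
Phases: e^{-i·(-2)·1.5521}=-0.999301+0.037384i, e^{-i·(-2)·4.3554}=-0.755763+0.654845i ⇒ D=+0.131368-0.122719i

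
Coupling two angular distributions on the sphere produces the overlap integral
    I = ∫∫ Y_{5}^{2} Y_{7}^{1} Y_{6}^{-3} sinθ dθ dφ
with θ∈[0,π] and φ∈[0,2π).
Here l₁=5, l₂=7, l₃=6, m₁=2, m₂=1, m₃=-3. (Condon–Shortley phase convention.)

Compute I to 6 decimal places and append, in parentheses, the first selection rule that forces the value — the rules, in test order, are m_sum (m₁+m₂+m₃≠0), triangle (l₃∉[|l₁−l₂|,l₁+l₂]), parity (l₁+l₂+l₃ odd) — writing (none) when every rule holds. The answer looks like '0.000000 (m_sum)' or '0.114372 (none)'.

m-sum 0 ✓  L=18 even ✓  2≤6≤12 ✓
Π(2lᵢ+1) = 11×15×13 = 2145
triangle coeff Δ(5,7,6) = 1/174594420
Σ_t [1,5]: t=1:−1/4147200 t=2:+1/207360 t=3:−1/82944 t=4:+1/207360 t=5:−1/4147200 = -1/345600
(3j)²=420/46189 [(5 7 6; 0 0 0)], sign=-1
Σ_t [0,3]: t=0:+1/174182400 t=1:−1/2419200 t=2:+1/414720 t=3:−1/622080 = 23/58060800
(3j)²=1587/923780 [(5 7 6; 2 1 -3)], sign=-1
⇒ 4πI² = 499905/14919047
I = (+1)√(499905/14919047/(4π)) = 0.05163786
No selection rule forces the value: the integral is nonzero (none).

0.051638 (none)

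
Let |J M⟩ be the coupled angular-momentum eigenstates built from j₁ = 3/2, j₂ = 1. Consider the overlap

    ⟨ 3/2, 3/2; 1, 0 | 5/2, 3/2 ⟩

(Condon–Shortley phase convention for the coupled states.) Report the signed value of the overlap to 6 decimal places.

+√(2/5) ≈ +0.632456

triangle: 0!*3!*2!/6! = 12/720
(j±m)!: 3!*0!*1!*1!*4!*1! = 144
prefactor² = (2J+1)*Δ*N² = 72/5
  k=0: +1/(0!*0!*0!*1!*3!*1!) = 1/6
Σ = 1/6  ⇒  CG² = 72/5*(1/6)² = 2/5
CG = +√(2/5) = +0.632456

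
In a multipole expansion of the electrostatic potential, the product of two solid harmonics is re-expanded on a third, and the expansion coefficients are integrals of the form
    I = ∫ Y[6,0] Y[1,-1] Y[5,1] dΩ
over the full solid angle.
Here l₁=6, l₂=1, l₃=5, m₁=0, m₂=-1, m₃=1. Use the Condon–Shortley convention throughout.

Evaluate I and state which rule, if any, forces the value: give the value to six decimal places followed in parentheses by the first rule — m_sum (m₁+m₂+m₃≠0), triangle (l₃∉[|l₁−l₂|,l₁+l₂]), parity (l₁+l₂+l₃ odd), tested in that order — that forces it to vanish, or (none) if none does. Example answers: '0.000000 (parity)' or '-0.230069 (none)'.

m-sum 0 ✓  L=12 even ✓  5≤5≤7 ✓
Π(2lᵢ+1) = 13×3×11 = 429
triangle coeff Δ(6,1,5) = 1/858
Σ_t [1,1]: t=1:−1/14400 = -1/14400
(3j)²=6/143 [(6 1 5; 0 0 0)], sign=+1
Σ_t [0,0]: t=0:+1/34560 = 1/34560
(3j)²=5/286 [(6 1 5; 0 -1 1)], sign=+1
⇒ 4πI² = 45/143
I = (+1)√(45/143/(4π)) = 0.15824621
No selection rule forces the value: the integral is nonzero (none).

0.158246 (none)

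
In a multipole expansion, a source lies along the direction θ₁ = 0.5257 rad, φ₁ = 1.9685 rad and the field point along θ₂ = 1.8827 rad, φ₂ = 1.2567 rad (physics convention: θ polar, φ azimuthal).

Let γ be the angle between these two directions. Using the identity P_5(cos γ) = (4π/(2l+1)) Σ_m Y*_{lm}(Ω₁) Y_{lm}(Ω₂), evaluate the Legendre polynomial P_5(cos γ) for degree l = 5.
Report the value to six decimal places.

0.172654

Addition theorem: P_5(cos γ) = (4π/11) Σ_m Y*_{lm}(Ω₁) Y_{lm}(Ω₂), m = −5…5:
  m=-5: Y*=(-0.013500, -0.005992)  Y=(0.362459, -0.000114)  product (-0.004894, -0.002170)
  m=-4: Y*=(-0.001612, 0.080490)  Y=(-0.114290, -0.351449)  product (0.028472, -0.008633)
  m=-3: Y*=(0.232987, -0.092433)  Y=(0.036784, -0.026736)  product (0.006099, -0.009629)
  m=-2: Y*=(-0.321594, -0.328097)  Y=(-0.273481, -0.198643)  product (0.022776, 0.153611)
  m=-1: Y*=(-0.141969, 0.337950)  Y=(-0.012446, 0.038312)  product (-0.011181, -0.009645)
  m=+0: Y*=(-0.213134, -0.000000)  Y=(-0.321806, 0.000000)  product (0.068588, 0.000000)
  m=+1: Y*=(0.141969, 0.337950)  Y=(0.012446, 0.038312)  product (-0.011181, 0.009645)
  m=+2: Y*=(-0.321594, 0.328097)  Y=(-0.273481, 0.198643)  product (0.022776, -0.153611)
  m=+3: Y*=(-0.232987, -0.092433)  Y=(-0.036784, -0.026736)  product (0.006099, 0.009629)
  m=+4: Y*=(-0.001612, -0.080490)  Y=(-0.114290, 0.351449)  product (0.028472, 0.008633)
  m=+5: Y*=(0.013500, -0.005992)  Y=(-0.362459, -0.000114)  product (-0.004894, 0.002170)
Total Σ_m = (0.151133, 0.000000). Multiply by 1.142397: (0.172654, 0.000000). P_5(cos γ) = 0.172654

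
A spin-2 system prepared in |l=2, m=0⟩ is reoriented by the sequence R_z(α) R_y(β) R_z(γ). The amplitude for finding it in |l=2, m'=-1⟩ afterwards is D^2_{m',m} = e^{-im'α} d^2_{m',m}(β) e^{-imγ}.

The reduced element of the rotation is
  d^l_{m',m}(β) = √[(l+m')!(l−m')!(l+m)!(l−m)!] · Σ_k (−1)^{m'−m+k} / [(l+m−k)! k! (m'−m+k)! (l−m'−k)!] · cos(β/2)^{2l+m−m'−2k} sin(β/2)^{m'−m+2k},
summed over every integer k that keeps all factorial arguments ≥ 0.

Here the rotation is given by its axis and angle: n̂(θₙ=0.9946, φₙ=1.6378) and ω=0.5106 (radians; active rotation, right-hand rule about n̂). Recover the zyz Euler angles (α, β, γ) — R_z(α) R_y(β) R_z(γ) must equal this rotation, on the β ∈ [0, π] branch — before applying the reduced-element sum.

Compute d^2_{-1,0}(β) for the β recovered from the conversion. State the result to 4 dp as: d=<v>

Axis–angle → zyz. n̂ = (sinθₙcosφₙ, sinθₙsinφₙ, cosθₙ) = (-0.056143, +0.836659, +0.544838), ω = 0.5106.
R = I cosω + sinω [n̂]ₓ + (1−cosω) n̂n̂ᵀ gives
  R = [+0.872853, -0.272254, +0.404975; +0.260272, +0.961735, +0.085580; -0.412778, +0.030705, +0.910314]
β = atan2(√(R₁₃²+R₂₃²), R₃₃) = 0.426754; α = atan2(R₂₃, R₁₃) mod 2π = 0.208257; γ = atan2(R₃₂, −R₃₁) mod 2π = 0.074250
d^2_{-1,0}(β=0.4268) via the finite sum:
Half-angle: c=0.977321, s=0.211762. N=√(1·6·2·2)=4.898979
The bounds max(0,m−m')=1 and min(l+m,l−m')=2 give 2 terms
  k=1: (−1)^0·4.8990/(2)·0.9773^3·0.2118^1 = +0.484211
  k=2: (−1)^1·4.8990/(2)·0.9773^1·0.2118^3 = -0.022733
d^2_{-1,0}(0.4268) = +0.484211 -0.022733 = +0.461478

d=0.4615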